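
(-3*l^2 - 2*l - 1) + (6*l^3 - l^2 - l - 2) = 6*l^3 - 4*l^2 - 3*l - 3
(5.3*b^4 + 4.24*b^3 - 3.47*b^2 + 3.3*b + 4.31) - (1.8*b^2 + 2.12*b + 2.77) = 5.3*b^4 + 4.24*b^3 - 5.27*b^2 + 1.18*b + 1.54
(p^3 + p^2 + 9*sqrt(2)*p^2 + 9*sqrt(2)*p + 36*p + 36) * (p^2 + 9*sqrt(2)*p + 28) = p^5 + p^4 + 18*sqrt(2)*p^4 + 18*sqrt(2)*p^3 + 226*p^3 + 226*p^2 + 576*sqrt(2)*p^2 + 576*sqrt(2)*p + 1008*p + 1008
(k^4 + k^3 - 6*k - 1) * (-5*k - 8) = -5*k^5 - 13*k^4 - 8*k^3 + 30*k^2 + 53*k + 8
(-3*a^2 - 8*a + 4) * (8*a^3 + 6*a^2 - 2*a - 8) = -24*a^5 - 82*a^4 - 10*a^3 + 64*a^2 + 56*a - 32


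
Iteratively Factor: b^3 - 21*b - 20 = (b + 4)*(b^2 - 4*b - 5) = (b + 1)*(b + 4)*(b - 5)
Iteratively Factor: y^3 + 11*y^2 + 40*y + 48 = (y + 3)*(y^2 + 8*y + 16) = (y + 3)*(y + 4)*(y + 4)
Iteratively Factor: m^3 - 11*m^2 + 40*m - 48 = (m - 3)*(m^2 - 8*m + 16) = (m - 4)*(m - 3)*(m - 4)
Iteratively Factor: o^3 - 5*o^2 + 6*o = (o - 3)*(o^2 - 2*o) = (o - 3)*(o - 2)*(o)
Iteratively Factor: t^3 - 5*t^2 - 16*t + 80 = (t - 4)*(t^2 - t - 20) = (t - 4)*(t + 4)*(t - 5)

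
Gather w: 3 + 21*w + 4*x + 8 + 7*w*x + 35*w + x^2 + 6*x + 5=w*(7*x + 56) + x^2 + 10*x + 16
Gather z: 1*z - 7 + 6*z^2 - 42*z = 6*z^2 - 41*z - 7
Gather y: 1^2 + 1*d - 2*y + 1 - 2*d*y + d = 2*d + y*(-2*d - 2) + 2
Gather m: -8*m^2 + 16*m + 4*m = -8*m^2 + 20*m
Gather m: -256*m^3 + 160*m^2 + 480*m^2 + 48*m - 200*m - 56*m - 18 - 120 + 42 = -256*m^3 + 640*m^2 - 208*m - 96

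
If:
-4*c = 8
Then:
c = -2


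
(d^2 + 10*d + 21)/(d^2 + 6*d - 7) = (d + 3)/(d - 1)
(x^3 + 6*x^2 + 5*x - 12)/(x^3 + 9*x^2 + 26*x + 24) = (x - 1)/(x + 2)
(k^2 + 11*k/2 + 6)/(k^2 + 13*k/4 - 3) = 2*(2*k + 3)/(4*k - 3)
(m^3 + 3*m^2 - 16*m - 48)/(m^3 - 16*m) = (m + 3)/m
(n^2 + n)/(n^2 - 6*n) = (n + 1)/(n - 6)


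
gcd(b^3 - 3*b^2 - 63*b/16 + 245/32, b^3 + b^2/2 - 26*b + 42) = b - 7/2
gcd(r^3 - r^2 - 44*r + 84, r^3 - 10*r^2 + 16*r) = r - 2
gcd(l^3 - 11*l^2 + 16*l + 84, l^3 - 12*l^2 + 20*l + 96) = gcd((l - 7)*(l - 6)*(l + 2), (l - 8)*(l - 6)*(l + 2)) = l^2 - 4*l - 12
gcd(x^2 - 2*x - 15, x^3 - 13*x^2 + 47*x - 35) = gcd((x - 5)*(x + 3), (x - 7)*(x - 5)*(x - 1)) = x - 5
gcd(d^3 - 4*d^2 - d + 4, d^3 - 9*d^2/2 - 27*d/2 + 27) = 1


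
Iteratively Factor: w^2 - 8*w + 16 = (w - 4)*(w - 4)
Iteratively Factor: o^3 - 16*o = (o + 4)*(o^2 - 4*o) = (o - 4)*(o + 4)*(o)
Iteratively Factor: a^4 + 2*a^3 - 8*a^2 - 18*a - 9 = (a + 1)*(a^3 + a^2 - 9*a - 9) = (a - 3)*(a + 1)*(a^2 + 4*a + 3) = (a - 3)*(a + 1)*(a + 3)*(a + 1)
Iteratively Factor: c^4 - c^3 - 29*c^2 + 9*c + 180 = (c - 3)*(c^3 + 2*c^2 - 23*c - 60) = (c - 3)*(c + 4)*(c^2 - 2*c - 15) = (c - 5)*(c - 3)*(c + 4)*(c + 3)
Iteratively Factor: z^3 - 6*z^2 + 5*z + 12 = (z - 3)*(z^2 - 3*z - 4) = (z - 3)*(z + 1)*(z - 4)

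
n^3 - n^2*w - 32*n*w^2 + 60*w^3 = (n - 5*w)*(n - 2*w)*(n + 6*w)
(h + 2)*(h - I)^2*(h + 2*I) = h^4 + 2*h^3 + 3*h^2 + 6*h - 2*I*h - 4*I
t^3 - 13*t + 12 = (t - 3)*(t - 1)*(t + 4)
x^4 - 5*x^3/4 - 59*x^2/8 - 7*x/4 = x*(x - 7/2)*(x + 1/4)*(x + 2)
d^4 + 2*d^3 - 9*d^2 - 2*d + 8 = (d - 2)*(d - 1)*(d + 1)*(d + 4)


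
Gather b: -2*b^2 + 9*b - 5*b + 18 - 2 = -2*b^2 + 4*b + 16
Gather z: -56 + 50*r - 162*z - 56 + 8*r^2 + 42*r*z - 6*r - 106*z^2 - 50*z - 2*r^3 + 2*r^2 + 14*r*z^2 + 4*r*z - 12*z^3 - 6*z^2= -2*r^3 + 10*r^2 + 44*r - 12*z^3 + z^2*(14*r - 112) + z*(46*r - 212) - 112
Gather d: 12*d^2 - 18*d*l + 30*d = 12*d^2 + d*(30 - 18*l)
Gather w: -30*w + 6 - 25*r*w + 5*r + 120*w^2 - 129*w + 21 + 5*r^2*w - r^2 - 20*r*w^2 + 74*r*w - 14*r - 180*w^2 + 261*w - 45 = -r^2 - 9*r + w^2*(-20*r - 60) + w*(5*r^2 + 49*r + 102) - 18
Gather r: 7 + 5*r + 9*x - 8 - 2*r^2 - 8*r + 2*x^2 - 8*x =-2*r^2 - 3*r + 2*x^2 + x - 1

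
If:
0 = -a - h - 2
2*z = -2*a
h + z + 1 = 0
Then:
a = -1/2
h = -3/2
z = 1/2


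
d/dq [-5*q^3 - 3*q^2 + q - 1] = -15*q^2 - 6*q + 1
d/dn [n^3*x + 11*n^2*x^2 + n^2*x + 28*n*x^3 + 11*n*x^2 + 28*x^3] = x*(3*n^2 + 22*n*x + 2*n + 28*x^2 + 11*x)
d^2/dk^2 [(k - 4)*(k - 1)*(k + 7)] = 6*k + 4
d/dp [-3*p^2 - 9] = -6*p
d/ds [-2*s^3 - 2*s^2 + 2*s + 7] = -6*s^2 - 4*s + 2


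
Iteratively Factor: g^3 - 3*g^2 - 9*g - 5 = (g + 1)*(g^2 - 4*g - 5) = (g + 1)^2*(g - 5)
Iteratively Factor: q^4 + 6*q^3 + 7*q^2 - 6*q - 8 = (q - 1)*(q^3 + 7*q^2 + 14*q + 8) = (q - 1)*(q + 2)*(q^2 + 5*q + 4) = (q - 1)*(q + 2)*(q + 4)*(q + 1)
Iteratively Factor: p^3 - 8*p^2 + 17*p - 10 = (p - 5)*(p^2 - 3*p + 2) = (p - 5)*(p - 1)*(p - 2)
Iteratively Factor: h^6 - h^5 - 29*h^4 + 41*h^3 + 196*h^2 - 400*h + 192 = (h + 4)*(h^5 - 5*h^4 - 9*h^3 + 77*h^2 - 112*h + 48) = (h + 4)^2*(h^4 - 9*h^3 + 27*h^2 - 31*h + 12) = (h - 1)*(h + 4)^2*(h^3 - 8*h^2 + 19*h - 12) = (h - 3)*(h - 1)*(h + 4)^2*(h^2 - 5*h + 4) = (h - 3)*(h - 1)^2*(h + 4)^2*(h - 4)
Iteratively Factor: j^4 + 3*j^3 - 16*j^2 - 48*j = (j - 4)*(j^3 + 7*j^2 + 12*j) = (j - 4)*(j + 3)*(j^2 + 4*j) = j*(j - 4)*(j + 3)*(j + 4)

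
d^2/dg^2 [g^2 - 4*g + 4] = 2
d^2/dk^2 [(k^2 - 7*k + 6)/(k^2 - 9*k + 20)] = 4*(k^3 - 21*k^2 + 129*k - 247)/(k^6 - 27*k^5 + 303*k^4 - 1809*k^3 + 6060*k^2 - 10800*k + 8000)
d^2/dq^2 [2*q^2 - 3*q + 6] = 4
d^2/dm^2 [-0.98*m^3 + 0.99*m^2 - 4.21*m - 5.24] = 1.98 - 5.88*m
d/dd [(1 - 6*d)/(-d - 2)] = 13/(d + 2)^2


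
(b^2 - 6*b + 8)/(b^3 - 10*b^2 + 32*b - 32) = 1/(b - 4)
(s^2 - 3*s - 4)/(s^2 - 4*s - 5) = (s - 4)/(s - 5)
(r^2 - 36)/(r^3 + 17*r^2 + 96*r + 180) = (r - 6)/(r^2 + 11*r + 30)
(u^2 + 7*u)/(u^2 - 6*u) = (u + 7)/(u - 6)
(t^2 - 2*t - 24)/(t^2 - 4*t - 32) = (t - 6)/(t - 8)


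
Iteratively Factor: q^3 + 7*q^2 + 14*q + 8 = (q + 4)*(q^2 + 3*q + 2) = (q + 2)*(q + 4)*(q + 1)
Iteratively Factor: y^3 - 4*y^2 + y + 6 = (y - 3)*(y^2 - y - 2) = (y - 3)*(y + 1)*(y - 2)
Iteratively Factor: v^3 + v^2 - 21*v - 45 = (v + 3)*(v^2 - 2*v - 15) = (v + 3)^2*(v - 5)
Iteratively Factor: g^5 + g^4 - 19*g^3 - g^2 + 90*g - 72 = (g - 1)*(g^4 + 2*g^3 - 17*g^2 - 18*g + 72) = (g - 3)*(g - 1)*(g^3 + 5*g^2 - 2*g - 24) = (g - 3)*(g - 2)*(g - 1)*(g^2 + 7*g + 12) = (g - 3)*(g - 2)*(g - 1)*(g + 4)*(g + 3)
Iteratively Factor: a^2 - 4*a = (a)*(a - 4)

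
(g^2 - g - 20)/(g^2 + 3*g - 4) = (g - 5)/(g - 1)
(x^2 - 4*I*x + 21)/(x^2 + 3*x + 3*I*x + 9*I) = (x - 7*I)/(x + 3)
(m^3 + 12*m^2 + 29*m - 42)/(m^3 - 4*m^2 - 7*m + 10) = (m^2 + 13*m + 42)/(m^2 - 3*m - 10)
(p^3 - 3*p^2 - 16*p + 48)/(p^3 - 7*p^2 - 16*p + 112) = (p - 3)/(p - 7)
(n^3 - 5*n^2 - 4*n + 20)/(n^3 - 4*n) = (n - 5)/n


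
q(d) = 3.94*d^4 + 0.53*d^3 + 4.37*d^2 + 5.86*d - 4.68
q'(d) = 15.76*d^3 + 1.59*d^2 + 8.74*d + 5.86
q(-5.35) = 3235.73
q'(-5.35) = -2408.72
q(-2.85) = 261.79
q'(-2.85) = -370.96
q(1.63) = 46.59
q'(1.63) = 92.58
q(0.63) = 1.50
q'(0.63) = 15.94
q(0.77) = 4.05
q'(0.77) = 20.73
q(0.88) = 6.58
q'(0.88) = 25.52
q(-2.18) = 86.81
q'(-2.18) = -168.91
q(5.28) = 3288.29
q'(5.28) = 2416.17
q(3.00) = 385.68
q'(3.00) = 471.91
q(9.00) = 26638.74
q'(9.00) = 11702.35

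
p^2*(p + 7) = p^3 + 7*p^2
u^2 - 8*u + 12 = (u - 6)*(u - 2)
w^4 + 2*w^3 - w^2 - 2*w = w*(w - 1)*(w + 1)*(w + 2)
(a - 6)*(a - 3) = a^2 - 9*a + 18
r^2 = r^2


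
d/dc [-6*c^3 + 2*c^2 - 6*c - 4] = -18*c^2 + 4*c - 6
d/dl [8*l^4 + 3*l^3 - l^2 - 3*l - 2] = 32*l^3 + 9*l^2 - 2*l - 3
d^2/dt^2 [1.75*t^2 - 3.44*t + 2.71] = 3.50000000000000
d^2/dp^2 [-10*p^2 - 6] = -20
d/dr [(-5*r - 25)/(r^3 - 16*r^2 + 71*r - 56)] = 5*(2*r^3 - r^2 - 160*r + 411)/(r^6 - 32*r^5 + 398*r^4 - 2384*r^3 + 6833*r^2 - 7952*r + 3136)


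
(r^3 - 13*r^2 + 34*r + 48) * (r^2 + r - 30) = r^5 - 12*r^4 - 9*r^3 + 472*r^2 - 972*r - 1440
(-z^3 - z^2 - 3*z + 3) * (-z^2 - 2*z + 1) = z^5 + 3*z^4 + 4*z^3 + 2*z^2 - 9*z + 3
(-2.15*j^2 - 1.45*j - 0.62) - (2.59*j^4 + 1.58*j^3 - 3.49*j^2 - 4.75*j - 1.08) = -2.59*j^4 - 1.58*j^3 + 1.34*j^2 + 3.3*j + 0.46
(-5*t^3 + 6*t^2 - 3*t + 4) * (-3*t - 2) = 15*t^4 - 8*t^3 - 3*t^2 - 6*t - 8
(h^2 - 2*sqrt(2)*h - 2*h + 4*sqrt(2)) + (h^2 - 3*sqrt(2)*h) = 2*h^2 - 5*sqrt(2)*h - 2*h + 4*sqrt(2)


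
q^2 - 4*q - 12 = (q - 6)*(q + 2)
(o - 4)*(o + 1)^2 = o^3 - 2*o^2 - 7*o - 4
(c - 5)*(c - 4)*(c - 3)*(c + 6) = c^4 - 6*c^3 - 25*c^2 + 222*c - 360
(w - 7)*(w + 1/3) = w^2 - 20*w/3 - 7/3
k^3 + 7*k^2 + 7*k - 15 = (k - 1)*(k + 3)*(k + 5)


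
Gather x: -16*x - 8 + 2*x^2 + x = 2*x^2 - 15*x - 8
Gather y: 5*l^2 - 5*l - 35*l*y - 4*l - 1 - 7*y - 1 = 5*l^2 - 9*l + y*(-35*l - 7) - 2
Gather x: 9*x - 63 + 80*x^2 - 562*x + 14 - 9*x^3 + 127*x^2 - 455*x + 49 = -9*x^3 + 207*x^2 - 1008*x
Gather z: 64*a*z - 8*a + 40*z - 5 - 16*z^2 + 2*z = -8*a - 16*z^2 + z*(64*a + 42) - 5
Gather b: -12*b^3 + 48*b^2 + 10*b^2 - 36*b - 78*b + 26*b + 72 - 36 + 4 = -12*b^3 + 58*b^2 - 88*b + 40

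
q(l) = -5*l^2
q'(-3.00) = 30.00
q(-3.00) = -45.00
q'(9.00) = -90.00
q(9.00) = -405.00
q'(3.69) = -36.90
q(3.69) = -68.08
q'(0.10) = -1.00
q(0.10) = -0.05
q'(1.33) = -13.30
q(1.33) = -8.84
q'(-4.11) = 41.10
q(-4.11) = -84.46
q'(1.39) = -13.90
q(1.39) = -9.66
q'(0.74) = -7.40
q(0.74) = -2.74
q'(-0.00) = 0.00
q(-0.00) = 0.00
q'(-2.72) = 27.20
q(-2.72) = -36.99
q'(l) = -10*l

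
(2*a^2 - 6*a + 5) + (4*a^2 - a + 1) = 6*a^2 - 7*a + 6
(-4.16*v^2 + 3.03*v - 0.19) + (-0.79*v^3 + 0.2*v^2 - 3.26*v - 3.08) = -0.79*v^3 - 3.96*v^2 - 0.23*v - 3.27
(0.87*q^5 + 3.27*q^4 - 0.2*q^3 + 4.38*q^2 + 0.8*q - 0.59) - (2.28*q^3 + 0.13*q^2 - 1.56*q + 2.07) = 0.87*q^5 + 3.27*q^4 - 2.48*q^3 + 4.25*q^2 + 2.36*q - 2.66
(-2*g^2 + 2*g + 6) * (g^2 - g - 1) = -2*g^4 + 4*g^3 + 6*g^2 - 8*g - 6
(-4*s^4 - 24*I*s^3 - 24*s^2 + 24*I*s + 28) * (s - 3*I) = -4*s^5 - 12*I*s^4 - 96*s^3 + 96*I*s^2 + 100*s - 84*I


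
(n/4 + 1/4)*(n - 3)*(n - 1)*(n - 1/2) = n^4/4 - 7*n^3/8 + n^2/8 + 7*n/8 - 3/8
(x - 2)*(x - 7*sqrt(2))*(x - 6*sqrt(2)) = x^3 - 13*sqrt(2)*x^2 - 2*x^2 + 26*sqrt(2)*x + 84*x - 168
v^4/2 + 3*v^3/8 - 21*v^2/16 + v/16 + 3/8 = (v/2 + 1)*(v - 1)*(v - 3/4)*(v + 1/2)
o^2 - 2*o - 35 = (o - 7)*(o + 5)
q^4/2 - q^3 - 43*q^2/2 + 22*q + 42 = (q/2 + 1/2)*(q - 7)*(q - 2)*(q + 6)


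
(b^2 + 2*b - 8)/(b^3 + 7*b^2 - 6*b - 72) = (b - 2)/(b^2 + 3*b - 18)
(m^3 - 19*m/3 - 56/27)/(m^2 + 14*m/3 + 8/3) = (27*m^3 - 171*m - 56)/(9*(3*m^2 + 14*m + 8))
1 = 1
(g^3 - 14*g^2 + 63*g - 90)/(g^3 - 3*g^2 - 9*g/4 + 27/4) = 4*(g^2 - 11*g + 30)/(4*g^2 - 9)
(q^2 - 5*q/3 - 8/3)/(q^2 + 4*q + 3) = (q - 8/3)/(q + 3)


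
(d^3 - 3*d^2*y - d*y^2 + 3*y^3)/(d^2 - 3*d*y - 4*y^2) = (-d^2 + 4*d*y - 3*y^2)/(-d + 4*y)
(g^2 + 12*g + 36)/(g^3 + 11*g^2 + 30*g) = (g + 6)/(g*(g + 5))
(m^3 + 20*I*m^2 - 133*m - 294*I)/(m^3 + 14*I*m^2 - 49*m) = (m + 6*I)/m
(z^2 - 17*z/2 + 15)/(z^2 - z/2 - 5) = (z - 6)/(z + 2)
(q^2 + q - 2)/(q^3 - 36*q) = (q^2 + q - 2)/(q*(q^2 - 36))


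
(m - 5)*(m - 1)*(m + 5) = m^3 - m^2 - 25*m + 25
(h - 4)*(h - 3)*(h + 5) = h^3 - 2*h^2 - 23*h + 60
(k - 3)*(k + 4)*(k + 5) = k^3 + 6*k^2 - 7*k - 60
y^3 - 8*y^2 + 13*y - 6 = (y - 6)*(y - 1)^2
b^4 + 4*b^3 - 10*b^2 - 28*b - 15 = (b - 3)*(b + 1)^2*(b + 5)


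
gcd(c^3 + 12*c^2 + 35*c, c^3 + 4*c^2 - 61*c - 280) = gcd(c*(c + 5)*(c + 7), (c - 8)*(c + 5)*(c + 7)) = c^2 + 12*c + 35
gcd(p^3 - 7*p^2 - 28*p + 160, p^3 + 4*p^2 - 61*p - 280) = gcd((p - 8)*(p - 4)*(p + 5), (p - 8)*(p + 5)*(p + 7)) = p^2 - 3*p - 40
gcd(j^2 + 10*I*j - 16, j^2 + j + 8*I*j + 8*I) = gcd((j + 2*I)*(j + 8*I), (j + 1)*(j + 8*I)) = j + 8*I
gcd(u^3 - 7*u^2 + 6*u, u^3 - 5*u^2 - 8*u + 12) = u^2 - 7*u + 6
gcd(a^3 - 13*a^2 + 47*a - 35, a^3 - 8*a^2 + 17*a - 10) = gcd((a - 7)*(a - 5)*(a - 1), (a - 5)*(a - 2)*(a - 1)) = a^2 - 6*a + 5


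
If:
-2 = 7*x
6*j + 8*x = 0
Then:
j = 8/21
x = -2/7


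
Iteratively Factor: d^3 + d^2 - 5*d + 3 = (d - 1)*(d^2 + 2*d - 3) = (d - 1)^2*(d + 3)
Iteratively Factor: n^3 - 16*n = (n)*(n^2 - 16) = n*(n - 4)*(n + 4)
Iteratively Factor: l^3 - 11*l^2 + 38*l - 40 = (l - 5)*(l^2 - 6*l + 8) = (l - 5)*(l - 2)*(l - 4)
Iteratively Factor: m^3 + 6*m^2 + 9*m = (m)*(m^2 + 6*m + 9) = m*(m + 3)*(m + 3)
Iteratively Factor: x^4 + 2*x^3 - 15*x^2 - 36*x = (x - 4)*(x^3 + 6*x^2 + 9*x) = x*(x - 4)*(x^2 + 6*x + 9) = x*(x - 4)*(x + 3)*(x + 3)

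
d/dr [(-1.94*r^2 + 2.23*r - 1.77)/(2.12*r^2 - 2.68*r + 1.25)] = (0.471600000000002*r^2 + 2.6548*r - 1.9561)/(4.4944*r^4 - 11.3632*r^3 + 12.4824*r^2 - 6.7*r + 1.5625)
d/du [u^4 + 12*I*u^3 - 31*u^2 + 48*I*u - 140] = 4*u^3 + 36*I*u^2 - 62*u + 48*I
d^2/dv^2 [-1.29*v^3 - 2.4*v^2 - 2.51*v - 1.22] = -7.74*v - 4.8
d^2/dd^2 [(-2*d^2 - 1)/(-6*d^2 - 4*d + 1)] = 48*(-2*d^3 + 6*d^2 + 3*d + 1)/(216*d^6 + 432*d^5 + 180*d^4 - 80*d^3 - 30*d^2 + 12*d - 1)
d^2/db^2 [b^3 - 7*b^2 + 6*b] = 6*b - 14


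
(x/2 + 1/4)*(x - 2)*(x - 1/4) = x^3/2 - 7*x^2/8 - 5*x/16 + 1/8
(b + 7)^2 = b^2 + 14*b + 49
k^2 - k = k*(k - 1)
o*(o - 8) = o^2 - 8*o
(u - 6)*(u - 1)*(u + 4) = u^3 - 3*u^2 - 22*u + 24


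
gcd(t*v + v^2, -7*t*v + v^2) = v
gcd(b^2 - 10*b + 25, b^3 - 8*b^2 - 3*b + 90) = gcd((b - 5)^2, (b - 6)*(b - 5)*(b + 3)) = b - 5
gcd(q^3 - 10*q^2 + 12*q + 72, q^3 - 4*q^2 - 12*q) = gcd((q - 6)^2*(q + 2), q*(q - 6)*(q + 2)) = q^2 - 4*q - 12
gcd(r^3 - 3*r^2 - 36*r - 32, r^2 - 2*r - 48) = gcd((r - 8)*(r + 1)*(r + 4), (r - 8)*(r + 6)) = r - 8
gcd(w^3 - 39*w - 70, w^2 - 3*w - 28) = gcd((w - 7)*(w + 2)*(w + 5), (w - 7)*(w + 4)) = w - 7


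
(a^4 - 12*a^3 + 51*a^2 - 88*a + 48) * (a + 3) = a^5 - 9*a^4 + 15*a^3 + 65*a^2 - 216*a + 144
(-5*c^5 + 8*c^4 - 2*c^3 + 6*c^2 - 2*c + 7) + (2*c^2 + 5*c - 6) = -5*c^5 + 8*c^4 - 2*c^3 + 8*c^2 + 3*c + 1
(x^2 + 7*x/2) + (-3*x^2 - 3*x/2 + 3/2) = -2*x^2 + 2*x + 3/2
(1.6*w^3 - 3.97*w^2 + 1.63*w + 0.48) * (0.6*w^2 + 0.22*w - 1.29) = 0.96*w^5 - 2.03*w^4 - 1.9594*w^3 + 5.7679*w^2 - 1.9971*w - 0.6192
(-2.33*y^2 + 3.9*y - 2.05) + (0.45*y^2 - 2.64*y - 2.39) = -1.88*y^2 + 1.26*y - 4.44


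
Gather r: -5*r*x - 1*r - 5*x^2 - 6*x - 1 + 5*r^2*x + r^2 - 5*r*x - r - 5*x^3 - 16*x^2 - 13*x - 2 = r^2*(5*x + 1) + r*(-10*x - 2) - 5*x^3 - 21*x^2 - 19*x - 3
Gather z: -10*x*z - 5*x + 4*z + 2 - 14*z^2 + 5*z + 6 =-5*x - 14*z^2 + z*(9 - 10*x) + 8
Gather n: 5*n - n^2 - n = -n^2 + 4*n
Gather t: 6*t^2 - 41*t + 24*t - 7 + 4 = 6*t^2 - 17*t - 3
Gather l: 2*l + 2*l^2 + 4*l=2*l^2 + 6*l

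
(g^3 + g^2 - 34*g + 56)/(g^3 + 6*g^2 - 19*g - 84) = (g - 2)/(g + 3)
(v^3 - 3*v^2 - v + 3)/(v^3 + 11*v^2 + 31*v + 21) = (v^2 - 4*v + 3)/(v^2 + 10*v + 21)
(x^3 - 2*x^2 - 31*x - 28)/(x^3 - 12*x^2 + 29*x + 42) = (x + 4)/(x - 6)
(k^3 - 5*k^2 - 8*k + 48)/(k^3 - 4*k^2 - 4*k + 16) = (k^2 - k - 12)/(k^2 - 4)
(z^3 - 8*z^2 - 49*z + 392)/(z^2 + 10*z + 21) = (z^2 - 15*z + 56)/(z + 3)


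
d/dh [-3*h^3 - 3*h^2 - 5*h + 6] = -9*h^2 - 6*h - 5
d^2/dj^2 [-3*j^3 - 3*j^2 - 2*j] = -18*j - 6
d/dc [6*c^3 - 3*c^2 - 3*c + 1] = 18*c^2 - 6*c - 3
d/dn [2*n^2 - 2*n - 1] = 4*n - 2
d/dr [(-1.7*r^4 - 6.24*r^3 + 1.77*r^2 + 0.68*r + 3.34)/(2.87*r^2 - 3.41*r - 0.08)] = (-9.758*r^5 - 0.517799999999994*r^4 + 43.1008*r^3 - 6.4897*r^2 - 19.4548*r + 11.335)/(8.2369*r^4 - 19.5734*r^3 + 11.1689*r^2 + 0.5456*r + 0.0064)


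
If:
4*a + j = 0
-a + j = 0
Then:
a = 0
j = 0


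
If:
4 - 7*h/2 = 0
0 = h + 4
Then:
No Solution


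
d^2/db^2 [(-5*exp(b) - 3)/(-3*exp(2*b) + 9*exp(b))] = (5*exp(3*b) + 27*exp(2*b) - 27*exp(b) + 27)*exp(-b)/(3*(exp(3*b) - 9*exp(2*b) + 27*exp(b) - 27))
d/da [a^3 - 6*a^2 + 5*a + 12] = 3*a^2 - 12*a + 5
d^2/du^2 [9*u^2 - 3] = 18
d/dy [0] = 0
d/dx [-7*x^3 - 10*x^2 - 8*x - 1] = -21*x^2 - 20*x - 8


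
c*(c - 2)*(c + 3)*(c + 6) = c^4 + 7*c^3 - 36*c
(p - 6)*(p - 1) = p^2 - 7*p + 6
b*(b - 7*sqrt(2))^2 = b^3 - 14*sqrt(2)*b^2 + 98*b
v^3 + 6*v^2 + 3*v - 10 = (v - 1)*(v + 2)*(v + 5)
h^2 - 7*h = h*(h - 7)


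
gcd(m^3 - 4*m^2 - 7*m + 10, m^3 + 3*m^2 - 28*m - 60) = m^2 - 3*m - 10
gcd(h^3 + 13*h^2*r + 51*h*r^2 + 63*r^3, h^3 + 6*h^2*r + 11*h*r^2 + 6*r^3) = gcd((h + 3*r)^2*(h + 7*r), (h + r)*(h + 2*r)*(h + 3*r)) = h + 3*r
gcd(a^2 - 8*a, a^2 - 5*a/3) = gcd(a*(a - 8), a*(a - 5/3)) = a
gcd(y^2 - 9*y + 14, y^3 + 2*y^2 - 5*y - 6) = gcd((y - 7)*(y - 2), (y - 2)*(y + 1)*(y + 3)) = y - 2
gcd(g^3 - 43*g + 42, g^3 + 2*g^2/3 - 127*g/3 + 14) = g^2 + g - 42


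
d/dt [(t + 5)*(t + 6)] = 2*t + 11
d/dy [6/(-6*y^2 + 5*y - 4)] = 6*(12*y - 5)/(6*y^2 - 5*y + 4)^2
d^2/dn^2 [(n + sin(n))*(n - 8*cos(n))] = -n*sin(n) + 8*n*cos(n) + 16*sin(n) + 16*sin(2*n) + 2*cos(n) + 2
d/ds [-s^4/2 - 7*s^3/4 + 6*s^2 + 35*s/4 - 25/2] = -2*s^3 - 21*s^2/4 + 12*s + 35/4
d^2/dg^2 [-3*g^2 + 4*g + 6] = -6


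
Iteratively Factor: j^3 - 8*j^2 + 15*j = (j)*(j^2 - 8*j + 15) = j*(j - 5)*(j - 3)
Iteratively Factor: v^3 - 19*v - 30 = (v + 3)*(v^2 - 3*v - 10) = (v + 2)*(v + 3)*(v - 5)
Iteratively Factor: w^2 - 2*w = (w - 2)*(w)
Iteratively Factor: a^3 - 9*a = (a)*(a^2 - 9) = a*(a - 3)*(a + 3)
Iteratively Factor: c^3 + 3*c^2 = (c)*(c^2 + 3*c) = c^2*(c + 3)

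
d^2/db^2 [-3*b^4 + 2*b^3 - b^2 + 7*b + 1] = -36*b^2 + 12*b - 2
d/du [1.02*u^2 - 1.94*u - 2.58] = 2.04*u - 1.94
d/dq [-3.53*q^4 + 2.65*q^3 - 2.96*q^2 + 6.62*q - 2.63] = -14.12*q^3 + 7.95*q^2 - 5.92*q + 6.62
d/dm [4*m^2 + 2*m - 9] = 8*m + 2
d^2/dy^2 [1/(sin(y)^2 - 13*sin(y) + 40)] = (-4*sin(y)^4 + 39*sin(y)^3 - 3*sin(y)^2 - 598*sin(y) + 258)/(sin(y)^2 - 13*sin(y) + 40)^3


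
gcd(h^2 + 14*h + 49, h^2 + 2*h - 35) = h + 7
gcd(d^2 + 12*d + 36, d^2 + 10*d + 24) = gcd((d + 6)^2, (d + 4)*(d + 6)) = d + 6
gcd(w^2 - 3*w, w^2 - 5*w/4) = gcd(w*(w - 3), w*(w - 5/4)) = w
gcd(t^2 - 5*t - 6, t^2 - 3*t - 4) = t + 1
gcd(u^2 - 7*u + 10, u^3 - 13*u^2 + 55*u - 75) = u - 5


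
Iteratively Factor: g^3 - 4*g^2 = (g)*(g^2 - 4*g) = g^2*(g - 4)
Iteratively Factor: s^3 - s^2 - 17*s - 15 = (s + 3)*(s^2 - 4*s - 5) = (s - 5)*(s + 3)*(s + 1)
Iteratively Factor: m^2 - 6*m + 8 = (m - 2)*(m - 4)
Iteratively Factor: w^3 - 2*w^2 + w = (w - 1)*(w^2 - w) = w*(w - 1)*(w - 1)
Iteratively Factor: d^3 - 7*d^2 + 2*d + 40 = (d - 5)*(d^2 - 2*d - 8) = (d - 5)*(d - 4)*(d + 2)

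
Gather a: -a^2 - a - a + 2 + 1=-a^2 - 2*a + 3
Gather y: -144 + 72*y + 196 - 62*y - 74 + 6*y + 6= 16*y - 16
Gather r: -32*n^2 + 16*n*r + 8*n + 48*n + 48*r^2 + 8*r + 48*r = -32*n^2 + 56*n + 48*r^2 + r*(16*n + 56)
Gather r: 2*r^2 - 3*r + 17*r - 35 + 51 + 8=2*r^2 + 14*r + 24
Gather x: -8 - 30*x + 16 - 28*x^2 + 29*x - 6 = -28*x^2 - x + 2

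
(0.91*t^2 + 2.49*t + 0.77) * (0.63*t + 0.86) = 0.5733*t^3 + 2.3513*t^2 + 2.6265*t + 0.6622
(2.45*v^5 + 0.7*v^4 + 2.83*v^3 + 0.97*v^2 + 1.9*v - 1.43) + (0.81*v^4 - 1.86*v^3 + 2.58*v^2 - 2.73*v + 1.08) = 2.45*v^5 + 1.51*v^4 + 0.97*v^3 + 3.55*v^2 - 0.83*v - 0.35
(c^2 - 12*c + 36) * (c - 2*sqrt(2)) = c^3 - 12*c^2 - 2*sqrt(2)*c^2 + 24*sqrt(2)*c + 36*c - 72*sqrt(2)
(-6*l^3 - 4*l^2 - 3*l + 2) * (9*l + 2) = -54*l^4 - 48*l^3 - 35*l^2 + 12*l + 4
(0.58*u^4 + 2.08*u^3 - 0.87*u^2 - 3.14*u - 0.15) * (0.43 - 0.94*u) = -0.5452*u^5 - 1.7058*u^4 + 1.7122*u^3 + 2.5775*u^2 - 1.2092*u - 0.0645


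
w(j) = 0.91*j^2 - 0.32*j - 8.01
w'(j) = 1.82*j - 0.32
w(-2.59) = -1.08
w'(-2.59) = -5.03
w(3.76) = 3.65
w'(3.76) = 6.52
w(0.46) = -7.96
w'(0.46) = 0.52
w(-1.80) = -4.49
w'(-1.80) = -3.60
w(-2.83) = 0.18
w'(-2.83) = -5.47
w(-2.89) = 0.52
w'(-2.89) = -5.58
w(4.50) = 8.98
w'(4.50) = 7.87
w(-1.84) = -4.34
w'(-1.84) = -3.67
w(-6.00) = 26.67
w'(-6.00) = -11.24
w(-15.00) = 201.54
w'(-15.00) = -27.62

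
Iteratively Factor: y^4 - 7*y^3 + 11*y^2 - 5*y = (y - 5)*(y^3 - 2*y^2 + y) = y*(y - 5)*(y^2 - 2*y + 1) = y*(y - 5)*(y - 1)*(y - 1)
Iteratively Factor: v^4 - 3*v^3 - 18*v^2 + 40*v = (v - 2)*(v^3 - v^2 - 20*v) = (v - 5)*(v - 2)*(v^2 + 4*v) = (v - 5)*(v - 2)*(v + 4)*(v)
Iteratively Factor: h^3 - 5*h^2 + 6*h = (h - 3)*(h^2 - 2*h) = h*(h - 3)*(h - 2)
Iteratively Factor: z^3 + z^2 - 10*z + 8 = (z - 1)*(z^2 + 2*z - 8) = (z - 2)*(z - 1)*(z + 4)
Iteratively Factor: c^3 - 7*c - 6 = (c - 3)*(c^2 + 3*c + 2) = (c - 3)*(c + 2)*(c + 1)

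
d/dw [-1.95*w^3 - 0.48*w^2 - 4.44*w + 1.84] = -5.85*w^2 - 0.96*w - 4.44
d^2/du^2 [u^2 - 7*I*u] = 2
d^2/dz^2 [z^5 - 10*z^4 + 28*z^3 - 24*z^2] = 20*z^3 - 120*z^2 + 168*z - 48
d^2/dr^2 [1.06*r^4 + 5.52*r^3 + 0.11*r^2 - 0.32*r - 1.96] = 12.72*r^2 + 33.12*r + 0.22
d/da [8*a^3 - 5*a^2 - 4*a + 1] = 24*a^2 - 10*a - 4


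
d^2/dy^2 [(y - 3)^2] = 2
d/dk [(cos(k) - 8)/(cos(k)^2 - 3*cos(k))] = (sin(k) + 24*sin(k)/cos(k)^2 - 16*tan(k))/(cos(k) - 3)^2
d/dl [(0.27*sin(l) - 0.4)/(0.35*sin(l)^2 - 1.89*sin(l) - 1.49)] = (-0.0945*sin(l)^2 + 0.28*sin(l) - 1.1583)*cos(l)/(0.1225*sin(l)^4 - 1.323*sin(l)^3 + 2.5291*sin(l)^2 + 5.6322*sin(l) + 2.2201)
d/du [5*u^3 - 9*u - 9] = 15*u^2 - 9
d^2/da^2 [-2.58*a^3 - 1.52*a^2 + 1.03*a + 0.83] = -15.48*a - 3.04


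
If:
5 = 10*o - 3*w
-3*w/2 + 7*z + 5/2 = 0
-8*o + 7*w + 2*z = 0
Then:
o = 25/32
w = 15/16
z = -5/32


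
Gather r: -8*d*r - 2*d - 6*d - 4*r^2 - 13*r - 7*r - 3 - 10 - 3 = -8*d - 4*r^2 + r*(-8*d - 20) - 16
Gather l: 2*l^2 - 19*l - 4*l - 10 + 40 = 2*l^2 - 23*l + 30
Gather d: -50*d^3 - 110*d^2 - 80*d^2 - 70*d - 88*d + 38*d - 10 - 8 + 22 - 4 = -50*d^3 - 190*d^2 - 120*d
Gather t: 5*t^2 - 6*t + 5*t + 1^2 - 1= 5*t^2 - t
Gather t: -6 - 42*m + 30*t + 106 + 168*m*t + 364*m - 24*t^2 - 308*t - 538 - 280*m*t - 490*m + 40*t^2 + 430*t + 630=-168*m + 16*t^2 + t*(152 - 112*m) + 192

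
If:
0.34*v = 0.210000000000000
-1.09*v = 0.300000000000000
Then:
No Solution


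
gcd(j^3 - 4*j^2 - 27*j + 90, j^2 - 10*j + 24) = j - 6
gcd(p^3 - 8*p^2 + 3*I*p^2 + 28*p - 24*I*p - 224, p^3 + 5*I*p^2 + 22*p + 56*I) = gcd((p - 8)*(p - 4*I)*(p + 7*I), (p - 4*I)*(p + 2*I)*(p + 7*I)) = p^2 + 3*I*p + 28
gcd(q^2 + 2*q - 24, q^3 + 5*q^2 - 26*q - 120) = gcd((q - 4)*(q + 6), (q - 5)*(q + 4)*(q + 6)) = q + 6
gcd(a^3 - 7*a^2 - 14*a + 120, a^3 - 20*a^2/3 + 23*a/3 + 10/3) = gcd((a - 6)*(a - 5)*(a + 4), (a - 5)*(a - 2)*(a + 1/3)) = a - 5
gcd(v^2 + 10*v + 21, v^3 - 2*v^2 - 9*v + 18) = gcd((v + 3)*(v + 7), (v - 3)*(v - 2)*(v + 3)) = v + 3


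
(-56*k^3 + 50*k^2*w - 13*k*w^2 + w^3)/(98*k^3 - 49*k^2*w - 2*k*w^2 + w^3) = (-4*k + w)/(7*k + w)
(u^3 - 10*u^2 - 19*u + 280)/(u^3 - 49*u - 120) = (u - 7)/(u + 3)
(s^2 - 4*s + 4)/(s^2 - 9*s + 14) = (s - 2)/(s - 7)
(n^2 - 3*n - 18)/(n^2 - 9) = (n - 6)/(n - 3)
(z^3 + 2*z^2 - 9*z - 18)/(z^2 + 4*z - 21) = (z^2 + 5*z + 6)/(z + 7)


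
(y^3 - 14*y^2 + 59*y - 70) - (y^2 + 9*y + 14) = y^3 - 15*y^2 + 50*y - 84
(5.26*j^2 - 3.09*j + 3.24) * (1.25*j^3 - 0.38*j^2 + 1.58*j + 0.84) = 6.575*j^5 - 5.8613*j^4 + 13.535*j^3 - 1.695*j^2 + 2.5236*j + 2.7216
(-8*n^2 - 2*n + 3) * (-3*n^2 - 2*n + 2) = 24*n^4 + 22*n^3 - 21*n^2 - 10*n + 6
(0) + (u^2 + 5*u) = u^2 + 5*u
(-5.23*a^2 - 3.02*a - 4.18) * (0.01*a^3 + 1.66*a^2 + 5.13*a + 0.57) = -0.0523*a^5 - 8.712*a^4 - 31.8849*a^3 - 25.4125*a^2 - 23.1648*a - 2.3826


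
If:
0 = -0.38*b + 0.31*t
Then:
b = 0.815789473684211*t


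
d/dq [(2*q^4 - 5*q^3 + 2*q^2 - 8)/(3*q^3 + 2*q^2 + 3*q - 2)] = 2*(3*q^6 + 4*q^5 + q^4 - 23*q^3 + 54*q^2 + 12*q + 12)/(9*q^6 + 12*q^5 + 22*q^4 + q^2 - 12*q + 4)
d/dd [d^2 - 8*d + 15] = 2*d - 8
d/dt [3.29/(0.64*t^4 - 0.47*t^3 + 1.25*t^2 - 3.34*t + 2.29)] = (-8.4224*t^3 + 4.6389*t^2 - 8.225*t + 10.9886)/(0.64*t^4 - 0.47*t^3 + 1.25*t^2 - 3.34*t + 2.29)^2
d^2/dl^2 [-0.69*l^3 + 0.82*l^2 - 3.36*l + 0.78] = 1.64 - 4.14*l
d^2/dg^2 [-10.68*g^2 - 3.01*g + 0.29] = -21.3600000000000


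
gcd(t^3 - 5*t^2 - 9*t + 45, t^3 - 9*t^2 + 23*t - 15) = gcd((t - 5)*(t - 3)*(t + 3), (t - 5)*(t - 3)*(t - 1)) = t^2 - 8*t + 15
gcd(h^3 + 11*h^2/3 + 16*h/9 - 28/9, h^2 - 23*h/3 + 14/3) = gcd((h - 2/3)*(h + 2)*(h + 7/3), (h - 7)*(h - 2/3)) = h - 2/3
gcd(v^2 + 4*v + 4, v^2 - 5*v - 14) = v + 2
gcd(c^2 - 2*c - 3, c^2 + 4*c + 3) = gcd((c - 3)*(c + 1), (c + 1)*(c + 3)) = c + 1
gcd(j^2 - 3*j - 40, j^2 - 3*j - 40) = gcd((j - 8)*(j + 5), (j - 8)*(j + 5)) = j^2 - 3*j - 40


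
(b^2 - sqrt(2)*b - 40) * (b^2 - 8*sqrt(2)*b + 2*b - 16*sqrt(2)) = b^4 - 9*sqrt(2)*b^3 + 2*b^3 - 18*sqrt(2)*b^2 - 24*b^2 - 48*b + 320*sqrt(2)*b + 640*sqrt(2)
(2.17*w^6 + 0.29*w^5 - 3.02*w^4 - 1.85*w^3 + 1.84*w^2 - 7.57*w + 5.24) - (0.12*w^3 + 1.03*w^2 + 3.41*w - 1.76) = 2.17*w^6 + 0.29*w^5 - 3.02*w^4 - 1.97*w^3 + 0.81*w^2 - 10.98*w + 7.0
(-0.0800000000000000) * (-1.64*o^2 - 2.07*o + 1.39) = 0.1312*o^2 + 0.1656*o - 0.1112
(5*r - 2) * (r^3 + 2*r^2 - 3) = 5*r^4 + 8*r^3 - 4*r^2 - 15*r + 6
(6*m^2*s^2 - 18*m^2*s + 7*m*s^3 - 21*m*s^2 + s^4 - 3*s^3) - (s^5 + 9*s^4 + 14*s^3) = 6*m^2*s^2 - 18*m^2*s + 7*m*s^3 - 21*m*s^2 - s^5 - 8*s^4 - 17*s^3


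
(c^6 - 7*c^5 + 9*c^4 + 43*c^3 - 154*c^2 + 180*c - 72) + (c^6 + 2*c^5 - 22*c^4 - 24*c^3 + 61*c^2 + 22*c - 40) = 2*c^6 - 5*c^5 - 13*c^4 + 19*c^3 - 93*c^2 + 202*c - 112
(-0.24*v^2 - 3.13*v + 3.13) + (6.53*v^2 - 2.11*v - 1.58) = 6.29*v^2 - 5.24*v + 1.55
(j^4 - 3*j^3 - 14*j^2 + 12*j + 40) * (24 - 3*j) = -3*j^5 + 33*j^4 - 30*j^3 - 372*j^2 + 168*j + 960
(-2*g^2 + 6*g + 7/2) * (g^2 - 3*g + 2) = -2*g^4 + 12*g^3 - 37*g^2/2 + 3*g/2 + 7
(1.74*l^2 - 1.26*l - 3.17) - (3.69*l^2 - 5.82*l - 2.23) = -1.95*l^2 + 4.56*l - 0.94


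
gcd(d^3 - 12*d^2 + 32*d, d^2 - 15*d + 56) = d - 8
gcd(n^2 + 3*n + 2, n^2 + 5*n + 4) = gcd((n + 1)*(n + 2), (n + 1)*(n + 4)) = n + 1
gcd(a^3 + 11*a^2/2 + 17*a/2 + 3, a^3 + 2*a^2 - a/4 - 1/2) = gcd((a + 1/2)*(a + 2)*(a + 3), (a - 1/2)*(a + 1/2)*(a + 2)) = a^2 + 5*a/2 + 1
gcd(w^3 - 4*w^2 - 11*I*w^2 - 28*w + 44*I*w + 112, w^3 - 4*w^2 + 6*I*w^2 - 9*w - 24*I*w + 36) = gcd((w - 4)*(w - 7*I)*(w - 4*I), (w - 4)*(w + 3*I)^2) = w - 4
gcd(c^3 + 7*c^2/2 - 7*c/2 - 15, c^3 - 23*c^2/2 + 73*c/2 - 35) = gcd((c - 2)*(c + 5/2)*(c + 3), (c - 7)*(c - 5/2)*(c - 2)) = c - 2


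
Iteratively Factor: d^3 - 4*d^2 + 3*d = (d - 3)*(d^2 - d) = d*(d - 3)*(d - 1)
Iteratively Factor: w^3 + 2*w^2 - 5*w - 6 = (w + 1)*(w^2 + w - 6) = (w - 2)*(w + 1)*(w + 3)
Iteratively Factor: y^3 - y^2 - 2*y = (y)*(y^2 - y - 2) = y*(y - 2)*(y + 1)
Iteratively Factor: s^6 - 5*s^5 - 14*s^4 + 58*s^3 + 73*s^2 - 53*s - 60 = (s - 1)*(s^5 - 4*s^4 - 18*s^3 + 40*s^2 + 113*s + 60) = (s - 1)*(s + 1)*(s^4 - 5*s^3 - 13*s^2 + 53*s + 60) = (s - 5)*(s - 1)*(s + 1)*(s^3 - 13*s - 12) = (s - 5)*(s - 1)*(s + 1)^2*(s^2 - s - 12) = (s - 5)*(s - 1)*(s + 1)^2*(s + 3)*(s - 4)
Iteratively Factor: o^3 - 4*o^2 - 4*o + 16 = (o - 2)*(o^2 - 2*o - 8) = (o - 4)*(o - 2)*(o + 2)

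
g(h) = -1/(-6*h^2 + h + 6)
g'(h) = -(12*h - 1)/(-6*h^2 + h + 6)^2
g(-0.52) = -0.26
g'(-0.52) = 0.49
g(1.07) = -4.99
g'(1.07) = -294.23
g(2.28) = 0.04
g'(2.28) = -0.05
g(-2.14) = 0.04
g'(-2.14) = 0.05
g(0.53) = -0.21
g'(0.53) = -0.23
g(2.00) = 0.06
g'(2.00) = -0.09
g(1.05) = -2.30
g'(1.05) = -61.30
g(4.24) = 0.01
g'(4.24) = -0.01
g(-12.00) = 0.00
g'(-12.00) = 0.00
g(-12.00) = 0.00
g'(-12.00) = 0.00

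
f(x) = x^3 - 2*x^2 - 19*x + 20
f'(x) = 3*x^2 - 4*x - 19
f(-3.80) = 8.45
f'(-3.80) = 39.52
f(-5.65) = -116.86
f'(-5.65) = 99.37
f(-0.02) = 20.38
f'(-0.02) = -18.92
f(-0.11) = 22.06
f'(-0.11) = -18.52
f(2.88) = -27.42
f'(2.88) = -5.64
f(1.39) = -7.59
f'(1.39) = -18.76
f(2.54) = -24.78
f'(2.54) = -9.81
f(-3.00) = 32.00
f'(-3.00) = 20.00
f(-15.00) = -3520.00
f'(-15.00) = 716.00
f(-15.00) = -3520.00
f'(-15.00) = 716.00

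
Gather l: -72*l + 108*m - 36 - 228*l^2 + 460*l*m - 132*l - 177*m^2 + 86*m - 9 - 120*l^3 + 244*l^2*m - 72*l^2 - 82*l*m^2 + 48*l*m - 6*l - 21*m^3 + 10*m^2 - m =-120*l^3 + l^2*(244*m - 300) + l*(-82*m^2 + 508*m - 210) - 21*m^3 - 167*m^2 + 193*m - 45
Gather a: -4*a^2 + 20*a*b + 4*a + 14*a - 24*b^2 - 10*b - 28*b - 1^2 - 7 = -4*a^2 + a*(20*b + 18) - 24*b^2 - 38*b - 8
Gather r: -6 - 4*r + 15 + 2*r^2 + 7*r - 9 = 2*r^2 + 3*r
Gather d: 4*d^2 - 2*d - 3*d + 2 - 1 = 4*d^2 - 5*d + 1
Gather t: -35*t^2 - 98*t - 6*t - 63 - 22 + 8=-35*t^2 - 104*t - 77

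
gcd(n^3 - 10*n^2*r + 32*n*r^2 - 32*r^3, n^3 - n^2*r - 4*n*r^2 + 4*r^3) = -n + 2*r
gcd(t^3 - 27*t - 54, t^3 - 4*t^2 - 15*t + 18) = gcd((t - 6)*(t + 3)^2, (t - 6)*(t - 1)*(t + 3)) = t^2 - 3*t - 18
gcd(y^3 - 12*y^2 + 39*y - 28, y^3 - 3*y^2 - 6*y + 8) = y^2 - 5*y + 4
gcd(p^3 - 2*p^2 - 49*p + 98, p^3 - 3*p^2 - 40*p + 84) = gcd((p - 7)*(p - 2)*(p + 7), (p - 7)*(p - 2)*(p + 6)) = p^2 - 9*p + 14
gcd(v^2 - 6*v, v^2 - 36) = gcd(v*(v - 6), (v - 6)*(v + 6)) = v - 6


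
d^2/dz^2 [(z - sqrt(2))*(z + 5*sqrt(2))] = 2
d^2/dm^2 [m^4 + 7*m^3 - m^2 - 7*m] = 12*m^2 + 42*m - 2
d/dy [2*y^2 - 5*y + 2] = 4*y - 5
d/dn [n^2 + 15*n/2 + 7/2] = 2*n + 15/2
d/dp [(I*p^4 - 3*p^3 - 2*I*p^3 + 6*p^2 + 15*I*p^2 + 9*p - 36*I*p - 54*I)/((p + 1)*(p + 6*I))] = 2*I*p + 3 - 3*I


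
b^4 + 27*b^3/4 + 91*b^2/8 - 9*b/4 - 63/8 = (b - 3/4)*(b + 1)*(b + 3)*(b + 7/2)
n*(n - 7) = n^2 - 7*n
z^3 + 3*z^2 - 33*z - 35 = (z - 5)*(z + 1)*(z + 7)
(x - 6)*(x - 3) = x^2 - 9*x + 18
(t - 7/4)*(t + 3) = t^2 + 5*t/4 - 21/4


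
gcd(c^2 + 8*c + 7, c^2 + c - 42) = c + 7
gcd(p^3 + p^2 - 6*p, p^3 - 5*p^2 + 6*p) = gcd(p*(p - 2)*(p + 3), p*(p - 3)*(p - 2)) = p^2 - 2*p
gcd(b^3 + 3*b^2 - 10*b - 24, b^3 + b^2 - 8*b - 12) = b^2 - b - 6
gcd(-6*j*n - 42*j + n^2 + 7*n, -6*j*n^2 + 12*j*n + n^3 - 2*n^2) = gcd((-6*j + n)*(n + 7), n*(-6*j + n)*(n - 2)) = 6*j - n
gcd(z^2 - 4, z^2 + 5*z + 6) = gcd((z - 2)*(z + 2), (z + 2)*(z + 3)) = z + 2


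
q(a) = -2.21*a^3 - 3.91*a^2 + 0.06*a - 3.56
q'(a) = -6.63*a^2 - 7.82*a + 0.06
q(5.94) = -604.34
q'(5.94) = -280.32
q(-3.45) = 40.44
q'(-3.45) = -51.87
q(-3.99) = 74.33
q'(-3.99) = -74.29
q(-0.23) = -3.75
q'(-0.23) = 1.51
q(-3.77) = 59.06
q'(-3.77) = -64.69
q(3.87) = -189.98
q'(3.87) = -129.50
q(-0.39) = -4.05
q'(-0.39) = 2.10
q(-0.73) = -4.83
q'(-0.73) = 2.24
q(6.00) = -621.32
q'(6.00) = -285.54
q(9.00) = -1930.82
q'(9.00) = -607.35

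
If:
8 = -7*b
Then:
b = -8/7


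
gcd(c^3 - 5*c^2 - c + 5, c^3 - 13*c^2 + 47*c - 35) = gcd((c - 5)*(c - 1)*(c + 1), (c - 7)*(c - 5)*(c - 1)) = c^2 - 6*c + 5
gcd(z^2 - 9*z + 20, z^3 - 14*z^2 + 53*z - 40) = z - 5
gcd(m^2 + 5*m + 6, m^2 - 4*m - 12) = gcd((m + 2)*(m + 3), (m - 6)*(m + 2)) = m + 2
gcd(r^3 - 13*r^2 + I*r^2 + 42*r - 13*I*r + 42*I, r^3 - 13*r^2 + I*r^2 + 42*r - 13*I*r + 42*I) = r^3 + r^2*(-13 + I) + r*(42 - 13*I) + 42*I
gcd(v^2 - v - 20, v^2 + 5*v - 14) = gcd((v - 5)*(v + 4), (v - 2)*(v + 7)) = 1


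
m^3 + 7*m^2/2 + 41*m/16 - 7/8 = (m - 1/4)*(m + 7/4)*(m + 2)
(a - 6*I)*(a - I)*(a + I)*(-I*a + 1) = -I*a^4 - 5*a^3 - 7*I*a^2 - 5*a - 6*I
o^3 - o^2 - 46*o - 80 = (o - 8)*(o + 2)*(o + 5)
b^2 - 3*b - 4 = (b - 4)*(b + 1)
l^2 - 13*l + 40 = (l - 8)*(l - 5)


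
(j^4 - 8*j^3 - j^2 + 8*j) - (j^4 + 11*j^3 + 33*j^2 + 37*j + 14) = -19*j^3 - 34*j^2 - 29*j - 14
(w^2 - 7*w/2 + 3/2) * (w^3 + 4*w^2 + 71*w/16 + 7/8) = w^5 + w^4/2 - 129*w^3/16 - 277*w^2/32 + 115*w/32 + 21/16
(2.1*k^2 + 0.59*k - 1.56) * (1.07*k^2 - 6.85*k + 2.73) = 2.247*k^4 - 13.7537*k^3 + 0.0223000000000013*k^2 + 12.2967*k - 4.2588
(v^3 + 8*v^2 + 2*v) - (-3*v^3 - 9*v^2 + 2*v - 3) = 4*v^3 + 17*v^2 + 3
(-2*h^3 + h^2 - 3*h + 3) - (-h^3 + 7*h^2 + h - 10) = -h^3 - 6*h^2 - 4*h + 13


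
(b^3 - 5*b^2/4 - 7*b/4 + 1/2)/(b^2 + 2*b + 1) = (4*b^2 - 9*b + 2)/(4*(b + 1))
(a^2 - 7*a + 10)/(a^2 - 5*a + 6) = (a - 5)/(a - 3)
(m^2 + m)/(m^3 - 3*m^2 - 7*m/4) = 4*(m + 1)/(4*m^2 - 12*m - 7)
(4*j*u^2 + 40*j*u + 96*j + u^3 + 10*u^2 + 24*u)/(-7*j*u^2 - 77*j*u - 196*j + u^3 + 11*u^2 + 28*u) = (4*j*u + 24*j + u^2 + 6*u)/(-7*j*u - 49*j + u^2 + 7*u)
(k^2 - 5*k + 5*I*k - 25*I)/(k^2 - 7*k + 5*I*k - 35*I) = (k - 5)/(k - 7)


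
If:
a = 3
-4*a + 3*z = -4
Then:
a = 3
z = 8/3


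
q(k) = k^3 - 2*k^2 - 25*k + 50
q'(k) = 3*k^2 - 4*k - 25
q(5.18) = 5.83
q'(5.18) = 34.78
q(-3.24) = 75.99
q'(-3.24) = 19.45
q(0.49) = 37.39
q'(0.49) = -26.24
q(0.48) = 37.65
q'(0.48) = -26.23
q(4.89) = -3.14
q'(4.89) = 27.18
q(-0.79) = 68.01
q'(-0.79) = -19.97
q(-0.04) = 51.00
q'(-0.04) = -24.84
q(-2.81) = 82.27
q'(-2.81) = 9.93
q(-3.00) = 80.00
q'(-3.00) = 14.00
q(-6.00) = -88.00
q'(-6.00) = 107.00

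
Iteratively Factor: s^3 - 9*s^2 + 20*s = (s - 5)*(s^2 - 4*s) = s*(s - 5)*(s - 4)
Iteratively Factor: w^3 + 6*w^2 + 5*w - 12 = (w - 1)*(w^2 + 7*w + 12) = (w - 1)*(w + 3)*(w + 4)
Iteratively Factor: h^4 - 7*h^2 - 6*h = (h + 2)*(h^3 - 2*h^2 - 3*h) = (h + 1)*(h + 2)*(h^2 - 3*h) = (h - 3)*(h + 1)*(h + 2)*(h)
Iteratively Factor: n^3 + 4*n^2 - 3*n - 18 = (n + 3)*(n^2 + n - 6) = (n + 3)^2*(n - 2)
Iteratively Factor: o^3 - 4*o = (o + 2)*(o^2 - 2*o) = o*(o + 2)*(o - 2)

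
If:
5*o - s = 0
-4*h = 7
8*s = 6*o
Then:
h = -7/4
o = 0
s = 0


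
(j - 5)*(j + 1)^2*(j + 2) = j^4 - j^3 - 15*j^2 - 23*j - 10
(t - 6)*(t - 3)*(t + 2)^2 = t^4 - 5*t^3 - 14*t^2 + 36*t + 72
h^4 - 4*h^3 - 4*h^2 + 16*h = h*(h - 4)*(h - 2)*(h + 2)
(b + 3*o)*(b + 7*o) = b^2 + 10*b*o + 21*o^2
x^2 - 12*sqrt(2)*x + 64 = (x - 8*sqrt(2))*(x - 4*sqrt(2))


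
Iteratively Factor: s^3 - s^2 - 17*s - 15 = (s + 3)*(s^2 - 4*s - 5) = (s - 5)*(s + 3)*(s + 1)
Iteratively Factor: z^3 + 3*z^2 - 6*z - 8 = (z + 1)*(z^2 + 2*z - 8) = (z - 2)*(z + 1)*(z + 4)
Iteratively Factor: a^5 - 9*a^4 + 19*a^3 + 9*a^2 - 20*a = (a - 5)*(a^4 - 4*a^3 - a^2 + 4*a) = (a - 5)*(a - 1)*(a^3 - 3*a^2 - 4*a) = (a - 5)*(a - 1)*(a + 1)*(a^2 - 4*a) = a*(a - 5)*(a - 1)*(a + 1)*(a - 4)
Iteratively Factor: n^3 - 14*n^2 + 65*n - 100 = (n - 5)*(n^2 - 9*n + 20) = (n - 5)^2*(n - 4)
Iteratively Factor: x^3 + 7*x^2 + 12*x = (x)*(x^2 + 7*x + 12) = x*(x + 3)*(x + 4)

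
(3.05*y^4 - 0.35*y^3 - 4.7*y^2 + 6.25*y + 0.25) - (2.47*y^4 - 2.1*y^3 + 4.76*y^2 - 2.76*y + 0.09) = 0.58*y^4 + 1.75*y^3 - 9.46*y^2 + 9.01*y + 0.16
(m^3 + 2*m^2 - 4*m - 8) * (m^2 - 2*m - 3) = m^5 - 11*m^3 - 6*m^2 + 28*m + 24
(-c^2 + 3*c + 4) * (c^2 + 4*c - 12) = -c^4 - c^3 + 28*c^2 - 20*c - 48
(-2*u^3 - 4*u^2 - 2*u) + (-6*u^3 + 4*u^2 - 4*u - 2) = -8*u^3 - 6*u - 2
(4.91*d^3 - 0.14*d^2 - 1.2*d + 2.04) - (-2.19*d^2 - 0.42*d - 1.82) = 4.91*d^3 + 2.05*d^2 - 0.78*d + 3.86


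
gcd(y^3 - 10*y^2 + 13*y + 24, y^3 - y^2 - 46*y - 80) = y - 8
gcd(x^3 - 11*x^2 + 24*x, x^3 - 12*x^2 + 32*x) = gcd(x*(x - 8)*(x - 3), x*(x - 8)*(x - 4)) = x^2 - 8*x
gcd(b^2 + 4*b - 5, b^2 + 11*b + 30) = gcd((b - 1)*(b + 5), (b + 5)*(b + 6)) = b + 5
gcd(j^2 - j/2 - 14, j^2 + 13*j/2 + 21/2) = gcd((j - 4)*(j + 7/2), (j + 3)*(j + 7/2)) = j + 7/2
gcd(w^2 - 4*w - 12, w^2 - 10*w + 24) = w - 6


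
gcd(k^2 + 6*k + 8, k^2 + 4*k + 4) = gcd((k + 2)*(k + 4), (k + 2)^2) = k + 2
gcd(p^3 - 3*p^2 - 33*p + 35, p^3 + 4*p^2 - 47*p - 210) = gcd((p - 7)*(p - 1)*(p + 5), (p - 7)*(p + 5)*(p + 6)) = p^2 - 2*p - 35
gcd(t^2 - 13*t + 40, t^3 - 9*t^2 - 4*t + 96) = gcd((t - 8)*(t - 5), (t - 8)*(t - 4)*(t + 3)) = t - 8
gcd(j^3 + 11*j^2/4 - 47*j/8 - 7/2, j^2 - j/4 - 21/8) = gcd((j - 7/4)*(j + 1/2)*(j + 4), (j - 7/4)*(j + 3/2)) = j - 7/4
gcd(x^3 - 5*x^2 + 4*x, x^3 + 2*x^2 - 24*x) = x^2 - 4*x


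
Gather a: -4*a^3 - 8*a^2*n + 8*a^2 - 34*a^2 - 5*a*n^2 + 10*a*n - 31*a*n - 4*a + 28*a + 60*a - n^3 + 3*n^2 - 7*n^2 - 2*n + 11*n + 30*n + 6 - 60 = -4*a^3 + a^2*(-8*n - 26) + a*(-5*n^2 - 21*n + 84) - n^3 - 4*n^2 + 39*n - 54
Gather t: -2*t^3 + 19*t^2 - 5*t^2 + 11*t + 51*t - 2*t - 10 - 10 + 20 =-2*t^3 + 14*t^2 + 60*t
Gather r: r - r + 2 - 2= 0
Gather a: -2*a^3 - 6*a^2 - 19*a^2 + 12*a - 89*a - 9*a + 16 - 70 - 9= -2*a^3 - 25*a^2 - 86*a - 63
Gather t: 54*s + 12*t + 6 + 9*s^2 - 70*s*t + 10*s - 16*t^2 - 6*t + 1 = 9*s^2 + 64*s - 16*t^2 + t*(6 - 70*s) + 7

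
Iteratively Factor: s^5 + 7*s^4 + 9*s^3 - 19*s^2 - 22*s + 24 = (s - 1)*(s^4 + 8*s^3 + 17*s^2 - 2*s - 24) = (s - 1)*(s + 3)*(s^3 + 5*s^2 + 2*s - 8) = (s - 1)*(s + 3)*(s + 4)*(s^2 + s - 2) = (s - 1)*(s + 2)*(s + 3)*(s + 4)*(s - 1)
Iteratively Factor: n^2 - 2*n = (n - 2)*(n)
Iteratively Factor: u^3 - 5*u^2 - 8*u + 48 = (u - 4)*(u^2 - u - 12) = (u - 4)^2*(u + 3)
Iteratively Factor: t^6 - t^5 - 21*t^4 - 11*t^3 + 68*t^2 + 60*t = (t - 2)*(t^5 + t^4 - 19*t^3 - 49*t^2 - 30*t) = t*(t - 2)*(t^4 + t^3 - 19*t^2 - 49*t - 30) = t*(t - 2)*(t + 2)*(t^3 - t^2 - 17*t - 15) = t*(t - 2)*(t + 2)*(t + 3)*(t^2 - 4*t - 5) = t*(t - 5)*(t - 2)*(t + 2)*(t + 3)*(t + 1)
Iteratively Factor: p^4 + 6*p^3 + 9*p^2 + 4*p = (p + 1)*(p^3 + 5*p^2 + 4*p) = p*(p + 1)*(p^2 + 5*p + 4) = p*(p + 1)*(p + 4)*(p + 1)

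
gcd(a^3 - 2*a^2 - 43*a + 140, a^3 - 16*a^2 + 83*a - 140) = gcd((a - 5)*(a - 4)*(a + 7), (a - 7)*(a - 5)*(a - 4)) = a^2 - 9*a + 20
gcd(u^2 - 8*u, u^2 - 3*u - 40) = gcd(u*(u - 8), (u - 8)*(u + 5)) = u - 8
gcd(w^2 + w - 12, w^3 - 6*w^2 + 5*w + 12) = w - 3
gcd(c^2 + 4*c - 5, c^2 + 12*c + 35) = c + 5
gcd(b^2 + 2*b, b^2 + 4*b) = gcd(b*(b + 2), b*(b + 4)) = b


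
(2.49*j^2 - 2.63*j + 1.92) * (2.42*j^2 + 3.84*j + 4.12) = 6.0258*j^4 + 3.197*j^3 + 4.806*j^2 - 3.4628*j + 7.9104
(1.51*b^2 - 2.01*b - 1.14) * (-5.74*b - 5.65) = -8.6674*b^3 + 3.0059*b^2 + 17.9001*b + 6.441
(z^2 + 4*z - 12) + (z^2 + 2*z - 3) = 2*z^2 + 6*z - 15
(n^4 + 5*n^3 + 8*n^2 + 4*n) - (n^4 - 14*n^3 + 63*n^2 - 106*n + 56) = 19*n^3 - 55*n^2 + 110*n - 56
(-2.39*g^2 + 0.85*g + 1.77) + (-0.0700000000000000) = -2.39*g^2 + 0.85*g + 1.7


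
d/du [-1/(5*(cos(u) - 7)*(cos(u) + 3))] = 2*(2 - cos(u))*sin(u)/(5*(cos(u) - 7)^2*(cos(u) + 3)^2)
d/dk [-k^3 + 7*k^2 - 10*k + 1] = -3*k^2 + 14*k - 10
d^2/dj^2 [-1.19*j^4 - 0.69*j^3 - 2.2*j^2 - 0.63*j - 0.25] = -14.28*j^2 - 4.14*j - 4.4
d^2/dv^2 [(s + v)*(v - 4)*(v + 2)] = 2*s + 6*v - 4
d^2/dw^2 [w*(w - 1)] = 2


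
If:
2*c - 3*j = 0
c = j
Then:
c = 0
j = 0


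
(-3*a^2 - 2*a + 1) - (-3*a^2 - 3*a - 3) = a + 4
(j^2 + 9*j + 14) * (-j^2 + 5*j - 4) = -j^4 - 4*j^3 + 27*j^2 + 34*j - 56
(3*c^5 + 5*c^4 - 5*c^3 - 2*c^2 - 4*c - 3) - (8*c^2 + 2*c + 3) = 3*c^5 + 5*c^4 - 5*c^3 - 10*c^2 - 6*c - 6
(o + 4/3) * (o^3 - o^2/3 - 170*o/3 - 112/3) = o^4 + o^3 - 514*o^2/9 - 1016*o/9 - 448/9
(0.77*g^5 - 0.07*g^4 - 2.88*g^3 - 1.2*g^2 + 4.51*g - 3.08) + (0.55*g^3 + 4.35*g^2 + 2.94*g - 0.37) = 0.77*g^5 - 0.07*g^4 - 2.33*g^3 + 3.15*g^2 + 7.45*g - 3.45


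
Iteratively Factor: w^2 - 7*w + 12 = (w - 4)*(w - 3)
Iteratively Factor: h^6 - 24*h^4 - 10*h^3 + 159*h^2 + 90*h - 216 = (h + 3)*(h^5 - 3*h^4 - 15*h^3 + 35*h^2 + 54*h - 72) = (h - 4)*(h + 3)*(h^4 + h^3 - 11*h^2 - 9*h + 18) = (h - 4)*(h + 2)*(h + 3)*(h^3 - h^2 - 9*h + 9) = (h - 4)*(h + 2)*(h + 3)^2*(h^2 - 4*h + 3) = (h - 4)*(h - 3)*(h + 2)*(h + 3)^2*(h - 1)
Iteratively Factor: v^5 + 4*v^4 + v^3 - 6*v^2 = (v)*(v^4 + 4*v^3 + v^2 - 6*v) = v^2*(v^3 + 4*v^2 + v - 6) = v^2*(v + 2)*(v^2 + 2*v - 3) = v^2*(v + 2)*(v + 3)*(v - 1)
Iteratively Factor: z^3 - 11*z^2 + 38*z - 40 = (z - 4)*(z^2 - 7*z + 10) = (z - 4)*(z - 2)*(z - 5)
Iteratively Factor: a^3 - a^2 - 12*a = (a + 3)*(a^2 - 4*a) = a*(a + 3)*(a - 4)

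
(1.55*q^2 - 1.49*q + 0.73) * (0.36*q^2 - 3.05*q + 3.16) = 0.558*q^4 - 5.2639*q^3 + 9.7053*q^2 - 6.9349*q + 2.3068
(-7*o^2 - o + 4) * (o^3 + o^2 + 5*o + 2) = -7*o^5 - 8*o^4 - 32*o^3 - 15*o^2 + 18*o + 8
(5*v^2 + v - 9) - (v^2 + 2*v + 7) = 4*v^2 - v - 16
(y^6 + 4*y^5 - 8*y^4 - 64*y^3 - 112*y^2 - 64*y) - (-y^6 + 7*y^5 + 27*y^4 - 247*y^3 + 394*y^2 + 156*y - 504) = 2*y^6 - 3*y^5 - 35*y^4 + 183*y^3 - 506*y^2 - 220*y + 504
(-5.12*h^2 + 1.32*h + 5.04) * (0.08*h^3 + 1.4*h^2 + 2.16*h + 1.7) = -0.4096*h^5 - 7.0624*h^4 - 8.808*h^3 + 1.2032*h^2 + 13.1304*h + 8.568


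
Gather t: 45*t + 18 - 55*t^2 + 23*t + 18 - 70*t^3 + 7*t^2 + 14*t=-70*t^3 - 48*t^2 + 82*t + 36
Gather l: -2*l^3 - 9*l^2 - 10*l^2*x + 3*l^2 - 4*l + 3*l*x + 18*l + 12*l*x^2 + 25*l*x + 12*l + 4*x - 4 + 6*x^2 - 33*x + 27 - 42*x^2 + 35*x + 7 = -2*l^3 + l^2*(-10*x - 6) + l*(12*x^2 + 28*x + 26) - 36*x^2 + 6*x + 30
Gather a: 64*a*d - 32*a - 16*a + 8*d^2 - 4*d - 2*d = a*(64*d - 48) + 8*d^2 - 6*d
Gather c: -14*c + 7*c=-7*c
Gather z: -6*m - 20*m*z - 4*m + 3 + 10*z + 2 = -10*m + z*(10 - 20*m) + 5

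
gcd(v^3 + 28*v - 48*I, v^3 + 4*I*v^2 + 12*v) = v^2 + 4*I*v + 12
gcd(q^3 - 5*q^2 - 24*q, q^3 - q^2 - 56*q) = q^2 - 8*q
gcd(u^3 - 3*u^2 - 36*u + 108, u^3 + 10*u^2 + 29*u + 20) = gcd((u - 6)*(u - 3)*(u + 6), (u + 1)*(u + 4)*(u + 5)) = 1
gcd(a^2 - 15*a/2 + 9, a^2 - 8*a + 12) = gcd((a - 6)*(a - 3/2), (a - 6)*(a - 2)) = a - 6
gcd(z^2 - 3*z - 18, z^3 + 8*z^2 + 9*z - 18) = z + 3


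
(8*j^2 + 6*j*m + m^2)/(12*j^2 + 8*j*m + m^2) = (4*j + m)/(6*j + m)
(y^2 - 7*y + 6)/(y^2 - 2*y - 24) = (y - 1)/(y + 4)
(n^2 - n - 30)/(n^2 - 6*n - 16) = (-n^2 + n + 30)/(-n^2 + 6*n + 16)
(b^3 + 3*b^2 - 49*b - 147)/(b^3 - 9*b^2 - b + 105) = (b + 7)/(b - 5)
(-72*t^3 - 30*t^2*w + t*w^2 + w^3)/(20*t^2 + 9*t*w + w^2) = (-18*t^2 - 3*t*w + w^2)/(5*t + w)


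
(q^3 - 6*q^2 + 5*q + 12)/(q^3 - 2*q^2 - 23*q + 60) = (q + 1)/(q + 5)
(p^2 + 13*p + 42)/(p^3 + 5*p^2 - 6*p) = (p + 7)/(p*(p - 1))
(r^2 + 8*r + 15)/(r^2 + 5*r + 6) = (r + 5)/(r + 2)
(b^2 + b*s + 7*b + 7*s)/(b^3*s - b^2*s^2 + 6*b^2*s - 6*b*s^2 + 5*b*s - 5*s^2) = (b^2 + b*s + 7*b + 7*s)/(s*(b^3 - b^2*s + 6*b^2 - 6*b*s + 5*b - 5*s))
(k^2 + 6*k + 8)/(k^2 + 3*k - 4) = (k + 2)/(k - 1)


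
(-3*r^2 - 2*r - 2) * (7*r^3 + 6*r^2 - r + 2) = -21*r^5 - 32*r^4 - 23*r^3 - 16*r^2 - 2*r - 4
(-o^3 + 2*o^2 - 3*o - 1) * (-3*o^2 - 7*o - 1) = 3*o^5 + o^4 - 4*o^3 + 22*o^2 + 10*o + 1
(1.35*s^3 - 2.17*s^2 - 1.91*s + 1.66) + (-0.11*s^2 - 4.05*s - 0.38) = 1.35*s^3 - 2.28*s^2 - 5.96*s + 1.28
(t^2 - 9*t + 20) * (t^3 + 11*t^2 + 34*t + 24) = t^5 + 2*t^4 - 45*t^3 - 62*t^2 + 464*t + 480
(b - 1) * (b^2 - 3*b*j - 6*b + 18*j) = b^3 - 3*b^2*j - 7*b^2 + 21*b*j + 6*b - 18*j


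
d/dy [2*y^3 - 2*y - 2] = 6*y^2 - 2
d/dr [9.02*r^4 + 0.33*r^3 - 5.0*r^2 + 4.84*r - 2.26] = 36.08*r^3 + 0.99*r^2 - 10.0*r + 4.84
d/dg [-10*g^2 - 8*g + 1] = -20*g - 8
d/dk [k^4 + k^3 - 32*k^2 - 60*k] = 4*k^3 + 3*k^2 - 64*k - 60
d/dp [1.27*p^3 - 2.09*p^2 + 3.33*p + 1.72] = 3.81*p^2 - 4.18*p + 3.33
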